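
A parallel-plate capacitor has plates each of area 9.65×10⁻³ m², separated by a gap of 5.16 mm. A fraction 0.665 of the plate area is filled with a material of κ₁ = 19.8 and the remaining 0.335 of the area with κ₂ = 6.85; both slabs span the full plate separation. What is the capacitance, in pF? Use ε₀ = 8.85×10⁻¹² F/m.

Side-by-side slabs ⇒ two capacitors in parallel, each spanning the full gap.
C₁ = κ₁ε₀A₁/d = 19.8 × 8.85×10⁻¹² × 6.42×10⁻³ / 5.16×10⁻³ = 2.18×10⁻¹⁰ F.
C₂ = κ₂ε₀A₂/d = 6.85 × 8.85×10⁻¹² × 3.23×10⁻³ / 5.16×10⁻³ = 3.80×10⁻¹¹ F.
C = C₁ + C₂ = 2.56×10⁻¹⁰ F.

C ≈ 256 pF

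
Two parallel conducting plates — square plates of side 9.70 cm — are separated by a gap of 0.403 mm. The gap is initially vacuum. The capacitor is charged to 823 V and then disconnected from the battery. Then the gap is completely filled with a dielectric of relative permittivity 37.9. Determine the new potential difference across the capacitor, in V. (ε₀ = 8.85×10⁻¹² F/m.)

V ≈ 21.7 V

A = (9.70 cm)² = 9.41×10⁻³ m².
Initially C₁ = ε₀A/d = 8.85×10⁻¹² × 9.41×10⁻³ / 4.03×10⁻⁴ = 2.07×10⁻¹⁰ F.
V₁ = 8.23×10² V.
Isolated ⇒ Q is held fixed. C₂ = 37.9 C₁ and V = Q/C, so V₂/V₁ = C₁/C₂ = 0.0264.
V₂ = 0.0264 × 8.23×10² = 21.7 V.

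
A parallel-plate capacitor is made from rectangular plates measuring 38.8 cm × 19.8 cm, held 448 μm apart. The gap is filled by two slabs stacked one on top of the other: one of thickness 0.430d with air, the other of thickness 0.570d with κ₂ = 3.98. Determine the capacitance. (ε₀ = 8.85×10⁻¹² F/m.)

A = 38.8 × 19.8 cm² = 7.68×10⁻² m².
Stacked slabs ⇒ two capacitors in series, each with the full plate area.
C₁ = κ₁ε₀A/d₁ = 1.00 × 8.85×10⁻¹² × 7.68×10⁻² / 1.93×10⁻⁴ = 3.53×10⁻⁹ F.
C₂ = κ₂ε₀A/d₂ = 3.98 × 8.85×10⁻¹² × 7.68×10⁻² / 2.55×10⁻⁴ = 1.06×10⁻⁸ F.
C = (1/C₁ + 1/C₂)⁻¹ = 2.65×10⁻⁹ F.

C ≈ 2.65 nF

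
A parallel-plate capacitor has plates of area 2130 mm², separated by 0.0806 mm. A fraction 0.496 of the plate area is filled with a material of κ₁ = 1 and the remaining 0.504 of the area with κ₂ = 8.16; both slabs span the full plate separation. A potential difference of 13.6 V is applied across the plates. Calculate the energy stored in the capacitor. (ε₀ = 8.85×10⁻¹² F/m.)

A = 2130 mm² = 2.13×10⁻³ m².
Side-by-side slabs ⇒ two capacitors in parallel, each spanning the full gap.
C₁ = κ₁ε₀A₁/d = 1.00 × 8.85×10⁻¹² × 1.06×10⁻³ / 8.06×10⁻⁵ = 1.16×10⁻¹⁰ F.
C₂ = κ₂ε₀A₂/d = 8.16 × 8.85×10⁻¹² × 1.07×10⁻³ / 8.06×10⁻⁵ = 9.62×10⁻¹⁰ F.
C = C₁ + C₂ = 1.08×10⁻⁹ F.
U = ½CV² = ½ × 1.08×10⁻⁹ × (13.6)² = 9.97×10⁻⁸ J.

99.7 nJ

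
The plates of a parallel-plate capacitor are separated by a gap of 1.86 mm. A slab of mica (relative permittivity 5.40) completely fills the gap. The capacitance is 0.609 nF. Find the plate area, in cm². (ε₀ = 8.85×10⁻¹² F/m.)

A = Cd/(κε₀) = 6.09×10⁻¹⁰ × 1.86×10⁻³ / (5.40 × 8.85×10⁻¹²) = 2.37×10⁻² m².

237 cm²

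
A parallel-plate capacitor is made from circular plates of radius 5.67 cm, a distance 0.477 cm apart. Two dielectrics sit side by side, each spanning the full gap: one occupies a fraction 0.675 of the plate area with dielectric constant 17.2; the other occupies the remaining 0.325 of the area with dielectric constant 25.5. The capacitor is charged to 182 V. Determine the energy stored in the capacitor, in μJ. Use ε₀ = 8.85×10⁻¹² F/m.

6.18 μJ

A = π(5.67 cm)² = 1.01×10⁻² m².
Side-by-side slabs ⇒ two capacitors in parallel, each spanning the full gap.
C₁ = κ₁ε₀A₁/d = 17.2 × 8.85×10⁻¹² × 6.82×10⁻³ / 4.77×10⁻³ = 2.18×10⁻¹⁰ F.
C₂ = κ₂ε₀A₂/d = 25.5 × 8.85×10⁻¹² × 3.28×10⁻³ / 4.77×10⁻³ = 1.55×10⁻¹⁰ F.
C = C₁ + C₂ = 3.73×10⁻¹⁰ F.
U = ½CV² = ½ × 3.73×10⁻¹⁰ × (182)² = 6.18×10⁻⁶ J.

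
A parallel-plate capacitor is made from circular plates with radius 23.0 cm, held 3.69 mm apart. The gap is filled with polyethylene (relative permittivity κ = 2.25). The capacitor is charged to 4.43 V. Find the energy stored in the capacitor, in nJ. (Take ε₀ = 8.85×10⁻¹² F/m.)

A = π(23.0 cm)² = 0.166 m².
C = κε₀A/d = 2.25 × 8.85×10⁻¹² × 0.166 / 3.69×10⁻³ = 8.97×10⁻¹⁰ F.
U = ½CV² = ½ × 8.97×10⁻¹⁰ × (4.43)² = 8.80×10⁻⁹ J.

U ≈ 8.80 nJ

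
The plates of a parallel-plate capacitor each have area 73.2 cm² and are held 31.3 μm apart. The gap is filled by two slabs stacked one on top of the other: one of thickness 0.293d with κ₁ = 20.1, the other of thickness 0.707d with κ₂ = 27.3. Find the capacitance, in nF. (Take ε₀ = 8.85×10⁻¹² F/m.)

C ≈ 51.1 nF

A = 73.2 cm² = 7.32×10⁻³ m².
Stacked slabs ⇒ two capacitors in series, each with the full plate area.
C₁ = κ₁ε₀A/d₁ = 20.1 × 8.85×10⁻¹² × 7.32×10⁻³ / 9.17×10⁻⁶ = 1.42×10⁻⁷ F.
C₂ = κ₂ε₀A/d₂ = 27.3 × 8.85×10⁻¹² × 7.32×10⁻³ / 2.21×10⁻⁵ = 7.99×10⁻⁸ F.
C = (1/C₁ + 1/C₂)⁻¹ = 5.11×10⁻⁸ F.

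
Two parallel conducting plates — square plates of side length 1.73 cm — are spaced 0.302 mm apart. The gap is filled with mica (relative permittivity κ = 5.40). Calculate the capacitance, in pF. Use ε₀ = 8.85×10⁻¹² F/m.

47.4 pF

A = (1.73 cm)² = 2.99×10⁻⁴ m².
C = κε₀A/d = 5.40 × 8.85×10⁻¹² × 2.99×10⁻⁴ / 3.02×10⁻⁴ = 4.74×10⁻¹¹ F.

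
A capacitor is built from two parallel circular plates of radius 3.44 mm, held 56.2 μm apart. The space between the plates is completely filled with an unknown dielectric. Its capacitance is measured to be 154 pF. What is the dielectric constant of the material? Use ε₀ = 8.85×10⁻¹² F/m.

A = π(3.44 mm)² = 3.72×10⁻⁵ m².
κ = Cd/(ε₀A) = 1.54×10⁻¹⁰ × 5.62×10⁻⁵ / (8.85×10⁻¹² × 3.72×10⁻⁵) = 26.3.

26.3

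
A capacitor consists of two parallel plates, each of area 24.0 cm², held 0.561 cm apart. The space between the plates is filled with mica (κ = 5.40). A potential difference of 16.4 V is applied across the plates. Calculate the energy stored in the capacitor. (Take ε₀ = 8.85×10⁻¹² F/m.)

A = 24.0 cm² = 2.40×10⁻³ m².
C = κε₀A/d = 5.40 × 8.85×10⁻¹² × 2.40×10⁻³ / 5.61×10⁻³ = 2.04×10⁻¹¹ F.
U = ½CV² = ½ × 2.04×10⁻¹¹ × (16.4)² = 2.75×10⁻⁹ J.

U ≈ 2.75 nJ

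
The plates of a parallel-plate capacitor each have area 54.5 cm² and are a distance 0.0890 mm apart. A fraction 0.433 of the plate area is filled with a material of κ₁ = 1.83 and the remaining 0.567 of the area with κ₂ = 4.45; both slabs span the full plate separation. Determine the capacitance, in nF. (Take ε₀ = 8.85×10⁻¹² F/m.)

A = 54.5 cm² = 5.45×10⁻³ m².
Side-by-side slabs ⇒ two capacitors in parallel, each spanning the full gap.
C₁ = κ₁ε₀A₁/d = 1.83 × 8.85×10⁻¹² × 2.36×10⁻³ / 8.90×10⁻⁵ = 4.29×10⁻¹⁰ F.
C₂ = κ₂ε₀A₂/d = 4.45 × 8.85×10⁻¹² × 3.09×10⁻³ / 8.90×10⁻⁵ = 1.37×10⁻⁹ F.
C = C₁ + C₂ = 1.80×10⁻⁹ F.

C ≈ 1.80 nF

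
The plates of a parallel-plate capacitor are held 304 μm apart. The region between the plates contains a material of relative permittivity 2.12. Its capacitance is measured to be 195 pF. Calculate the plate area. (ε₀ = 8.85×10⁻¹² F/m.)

A ≈ 31.6 cm²

A = Cd/(κε₀) = 1.95×10⁻¹⁰ × 3.04×10⁻⁴ / (2.12 × 8.85×10⁻¹²) = 3.16×10⁻³ m².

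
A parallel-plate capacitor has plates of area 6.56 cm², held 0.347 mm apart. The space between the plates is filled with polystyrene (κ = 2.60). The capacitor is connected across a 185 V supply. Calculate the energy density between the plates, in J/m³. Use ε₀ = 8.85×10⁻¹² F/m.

E = V/d = 185 / 3.47×10⁻⁴ = 5.33×10⁵ V/m.
u = ½κε₀E² = ½ × 2.60 × 8.85×10⁻¹² × (5.33×10⁵)² = 3.27 J/m³.

u ≈ 3.27 J/m³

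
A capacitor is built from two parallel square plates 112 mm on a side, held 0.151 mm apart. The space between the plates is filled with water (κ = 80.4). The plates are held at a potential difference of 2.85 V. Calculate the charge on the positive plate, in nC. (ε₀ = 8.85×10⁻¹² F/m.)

A = (112 mm)² = 1.25×10⁻² m².
C = κε₀A/d = 80.4 × 8.85×10⁻¹² × 1.25×10⁻² / 1.51×10⁻⁴ = 5.91×10⁻⁸ F.
Q = CV = 5.91×10⁻⁸ × 2.85 = 1.68×10⁻⁷ C.

168 nC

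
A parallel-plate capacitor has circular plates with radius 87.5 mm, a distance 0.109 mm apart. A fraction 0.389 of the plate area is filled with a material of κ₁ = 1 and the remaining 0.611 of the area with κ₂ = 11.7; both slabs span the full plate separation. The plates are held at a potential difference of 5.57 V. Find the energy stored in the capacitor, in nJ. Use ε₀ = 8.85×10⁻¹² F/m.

U ≈ 228 nJ

A = π(87.5 mm)² = 2.41×10⁻² m².
Side-by-side slabs ⇒ two capacitors in parallel, each spanning the full gap.
C₁ = κ₁ε₀A₁/d = 1.00 × 8.85×10⁻¹² × 9.36×10⁻³ / 1.09×10⁻⁴ = 7.60×10⁻¹⁰ F.
C₂ = κ₂ε₀A₂/d = 11.7 × 8.85×10⁻¹² × 1.47×10⁻² / 1.09×10⁻⁴ = 1.40×10⁻⁸ F.
C = C₁ + C₂ = 1.47×10⁻⁸ F.
U = ½CV² = ½ × 1.47×10⁻⁸ × (5.57)² = 2.28×10⁻⁷ J.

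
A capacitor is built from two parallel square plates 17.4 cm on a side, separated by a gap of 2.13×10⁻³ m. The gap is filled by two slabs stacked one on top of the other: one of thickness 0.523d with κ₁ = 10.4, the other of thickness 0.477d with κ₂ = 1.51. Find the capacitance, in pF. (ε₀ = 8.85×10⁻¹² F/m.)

A = (17.4 cm)² = 3.03×10⁻² m².
Stacked slabs ⇒ two capacitors in series, each with the full plate area.
C₁ = κ₁ε₀A/d₁ = 10.4 × 8.85×10⁻¹² × 3.03×10⁻² / 1.11×10⁻³ = 2.50×10⁻⁹ F.
C₂ = κ₂ε₀A/d₂ = 1.51 × 8.85×10⁻¹² × 3.03×10⁻² / 1.02×10⁻³ = 3.98×10⁻¹⁰ F.
C = (1/C₁ + 1/C₂)⁻¹ = 3.44×10⁻¹⁰ F.

C ≈ 344 pF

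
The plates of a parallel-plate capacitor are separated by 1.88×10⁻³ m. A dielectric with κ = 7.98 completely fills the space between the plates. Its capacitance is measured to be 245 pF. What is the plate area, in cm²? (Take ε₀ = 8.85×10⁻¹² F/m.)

A = Cd/(κε₀) = 2.45×10⁻¹⁰ × 1.88×10⁻³ / (7.98 × 8.85×10⁻¹²) = 6.52×10⁻³ m².

65.2 cm²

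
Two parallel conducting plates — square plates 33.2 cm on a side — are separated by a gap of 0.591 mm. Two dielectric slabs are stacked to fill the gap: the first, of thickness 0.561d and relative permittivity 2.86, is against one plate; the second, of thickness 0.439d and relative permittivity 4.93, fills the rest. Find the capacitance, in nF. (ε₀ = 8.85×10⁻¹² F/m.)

C ≈ 5.79 nF

A = (33.2 cm)² = 0.110 m².
Stacked slabs ⇒ two capacitors in series, each with the full plate area.
C₁ = κ₁ε₀A/d₁ = 2.86 × 8.85×10⁻¹² × 0.110 / 3.32×10⁻⁴ = 8.41×10⁻⁹ F.
C₂ = κ₂ε₀A/d₂ = 4.93 × 8.85×10⁻¹² × 0.110 / 2.59×10⁻⁴ = 1.85×10⁻⁸ F.
C = (1/C₁ + 1/C₂)⁻¹ = 5.79×10⁻⁹ F.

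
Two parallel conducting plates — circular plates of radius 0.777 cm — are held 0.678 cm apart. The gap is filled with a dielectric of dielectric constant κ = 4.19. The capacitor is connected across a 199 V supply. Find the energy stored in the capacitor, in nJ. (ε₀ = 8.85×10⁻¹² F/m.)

U ≈ 20.5 nJ

A = π(0.777 cm)² = 1.90×10⁻⁴ m².
C = κε₀A/d = 4.19 × 8.85×10⁻¹² × 1.90×10⁻⁴ / 6.78×10⁻³ = 1.04×10⁻¹² F.
U = ½CV² = ½ × 1.04×10⁻¹² × (199)² = 2.05×10⁻⁸ J.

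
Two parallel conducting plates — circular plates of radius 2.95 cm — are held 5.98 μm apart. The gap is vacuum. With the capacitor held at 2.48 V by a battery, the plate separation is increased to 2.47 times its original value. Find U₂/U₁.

0.405

Battery connected ⇒ V is held fixed.
C₂ = 0.405 C₁ and U = ½CV², so U₂/U₁ = C₂/C₁ = 0.405.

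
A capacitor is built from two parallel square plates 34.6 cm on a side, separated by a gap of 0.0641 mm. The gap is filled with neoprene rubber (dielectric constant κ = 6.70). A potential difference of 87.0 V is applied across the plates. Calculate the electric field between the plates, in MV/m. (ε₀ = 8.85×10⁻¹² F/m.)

E = V/d = 87.0 / 6.41×10⁻⁵ = 1.36×10⁶ V/m.

E ≈ 1.36 MV/m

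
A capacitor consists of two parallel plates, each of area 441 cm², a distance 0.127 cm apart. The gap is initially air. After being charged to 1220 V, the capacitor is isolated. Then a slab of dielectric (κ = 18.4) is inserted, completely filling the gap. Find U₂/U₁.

Isolated ⇒ Q is held fixed.
C₂ = 18.4 C₁ and U = Q²/(2C), so U₂/U₁ = C₁/C₂ = 0.0543.

0.0543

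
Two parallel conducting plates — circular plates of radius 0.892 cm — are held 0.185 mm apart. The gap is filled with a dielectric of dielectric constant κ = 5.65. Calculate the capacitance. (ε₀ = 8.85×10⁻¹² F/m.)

C ≈ 67.6 pF

A = π(0.892 cm)² = 2.50×10⁻⁴ m².
C = κε₀A/d = 5.65 × 8.85×10⁻¹² × 2.50×10⁻⁴ / 1.85×10⁻⁴ = 6.76×10⁻¹¹ F.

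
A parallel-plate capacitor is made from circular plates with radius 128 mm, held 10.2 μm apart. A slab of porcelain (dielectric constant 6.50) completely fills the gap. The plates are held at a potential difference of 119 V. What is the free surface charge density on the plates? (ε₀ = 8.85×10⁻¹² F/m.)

A = π(128 mm)² = 5.15×10⁻² m².
C = κε₀A/d = 6.50 × 8.85×10⁻¹² × 5.15×10⁻² / 1.02×10⁻⁵ = 2.90×10⁻⁷ F.
σ = Q/A = CV/A = 2.90×10⁻⁷ × 119 / 5.15×10⁻² = 6.71×10⁻⁴ C/m².

σ ≈ 67.1 nC/cm²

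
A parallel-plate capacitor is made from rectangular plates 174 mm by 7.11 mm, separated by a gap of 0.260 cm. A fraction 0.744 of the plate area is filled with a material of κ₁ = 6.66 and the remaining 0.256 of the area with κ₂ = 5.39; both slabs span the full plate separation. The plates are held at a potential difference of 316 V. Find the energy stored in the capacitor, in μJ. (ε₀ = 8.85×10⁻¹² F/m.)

A = 174 × 7.11 mm² = 1.24×10⁻³ m².
Side-by-side slabs ⇒ two capacitors in parallel, each spanning the full gap.
C₁ = κ₁ε₀A₁/d = 6.66 × 8.85×10⁻¹² × 9.20×10⁻⁴ / 2.60×10⁻³ = 2.09×10⁻¹¹ F.
C₂ = κ₂ε₀A₂/d = 5.39 × 8.85×10⁻¹² × 3.17×10⁻⁴ / 2.60×10⁻³ = 5.81×10⁻¹² F.
C = C₁ + C₂ = 2.67×10⁻¹¹ F.
U = ½CV² = ½ × 2.67×10⁻¹¹ × (316)² = 1.33×10⁻⁶ J.

1.33 μJ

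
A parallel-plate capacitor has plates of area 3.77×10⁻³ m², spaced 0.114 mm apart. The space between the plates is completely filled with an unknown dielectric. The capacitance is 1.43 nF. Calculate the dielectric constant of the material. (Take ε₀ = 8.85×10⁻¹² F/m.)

4.89

κ = Cd/(ε₀A) = 1.43×10⁻⁹ × 1.14×10⁻⁴ / (8.85×10⁻¹² × 3.77×10⁻³) = 4.89.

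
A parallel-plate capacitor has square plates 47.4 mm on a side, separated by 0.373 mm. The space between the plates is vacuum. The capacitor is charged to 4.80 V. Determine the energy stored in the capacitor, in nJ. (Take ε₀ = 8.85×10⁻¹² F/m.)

A = (47.4 mm)² = 2.25×10⁻³ m².
C = ε₀A/d = 8.85×10⁻¹² × 2.25×10⁻³ / 3.73×10⁻⁴ = 5.33×10⁻¹¹ F.
U = ½CV² = ½ × 5.33×10⁻¹¹ × (4.80)² = 6.14×10⁻¹⁰ J.

U ≈ 0.614 nJ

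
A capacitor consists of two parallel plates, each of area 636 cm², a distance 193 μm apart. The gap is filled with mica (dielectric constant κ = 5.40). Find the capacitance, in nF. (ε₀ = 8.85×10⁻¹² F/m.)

C ≈ 15.7 nF

A = 636 cm² = 6.36×10⁻² m².
C = κε₀A/d = 5.40 × 8.85×10⁻¹² × 6.36×10⁻² / 1.93×10⁻⁴ = 1.57×10⁻⁸ F.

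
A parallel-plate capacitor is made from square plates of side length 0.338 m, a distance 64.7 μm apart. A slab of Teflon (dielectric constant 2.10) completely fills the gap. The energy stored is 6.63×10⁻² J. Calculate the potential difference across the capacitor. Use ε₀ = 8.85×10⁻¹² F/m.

V ≈ 2.01 kV

A = (0.338 m)² = 0.114 m².
C = κε₀A/d = 2.10 × 8.85×10⁻¹² × 0.114 / 6.47×10⁻⁵ = 3.28×10⁻⁸ F.
V = √(2U/C) = √(2 × 6.63×10⁻² / 3.28×10⁻⁸) = 2.01×10³ V.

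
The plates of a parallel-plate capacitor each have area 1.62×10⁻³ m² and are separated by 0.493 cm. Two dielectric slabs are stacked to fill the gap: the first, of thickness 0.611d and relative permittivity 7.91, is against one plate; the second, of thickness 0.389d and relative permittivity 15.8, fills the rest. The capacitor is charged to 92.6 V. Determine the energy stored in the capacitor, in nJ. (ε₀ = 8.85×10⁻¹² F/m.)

U ≈ 122 nJ

Stacked slabs ⇒ two capacitors in series, each with the full plate area.
C₁ = κ₁ε₀A/d₁ = 7.91 × 8.85×10⁻¹² × 1.62×10⁻³ / 3.01×10⁻³ = 3.76×10⁻¹¹ F.
C₂ = κ₂ε₀A/d₂ = 15.8 × 8.85×10⁻¹² × 1.62×10⁻³ / 1.92×10⁻³ = 1.18×10⁻¹⁰ F.
C = (1/C₁ + 1/C₂)⁻¹ = 2.85×10⁻¹¹ F.
U = ½CV² = ½ × 2.85×10⁻¹¹ × (92.6)² = 1.22×10⁻⁷ J.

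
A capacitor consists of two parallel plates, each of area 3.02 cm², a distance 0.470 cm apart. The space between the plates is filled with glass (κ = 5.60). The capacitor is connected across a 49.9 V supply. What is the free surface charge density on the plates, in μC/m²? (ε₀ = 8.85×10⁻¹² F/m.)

0.526 μC/m²

A = 3.02 cm² = 3.02×10⁻⁴ m².
C = κε₀A/d = 5.60 × 8.85×10⁻¹² × 3.02×10⁻⁴ / 4.70×10⁻³ = 3.18×10⁻¹² F.
σ = Q/A = CV/A = 3.18×10⁻¹² × 49.9 / 3.02×10⁻⁴ = 5.26×10⁻⁷ C/m².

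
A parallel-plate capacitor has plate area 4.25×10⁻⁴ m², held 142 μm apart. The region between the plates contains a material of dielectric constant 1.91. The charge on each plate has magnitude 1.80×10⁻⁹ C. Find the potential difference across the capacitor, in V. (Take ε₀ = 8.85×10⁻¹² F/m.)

35.6 V

C = κε₀A/d = 1.91 × 8.85×10⁻¹² × 4.25×10⁻⁴ / 1.42×10⁻⁴ = 5.06×10⁻¹¹ F.
V = Q/C = 1.80×10⁻⁹ / 5.06×10⁻¹¹ = 35.6 V.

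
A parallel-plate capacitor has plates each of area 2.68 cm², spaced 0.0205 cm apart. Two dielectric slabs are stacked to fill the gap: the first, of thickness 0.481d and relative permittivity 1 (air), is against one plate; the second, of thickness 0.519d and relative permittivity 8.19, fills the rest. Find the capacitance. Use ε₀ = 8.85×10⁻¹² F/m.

A = 2.68 cm² = 2.68×10⁻⁴ m².
Stacked slabs ⇒ two capacitors in series, each with the full plate area.
C₁ = κ₁ε₀A/d₁ = 1.00 × 8.85×10⁻¹² × 2.68×10⁻⁴ / 9.86×10⁻⁵ = 2.41×10⁻¹¹ F.
C₂ = κ₂ε₀A/d₂ = 8.19 × 8.85×10⁻¹² × 2.68×10⁻⁴ / 1.06×10⁻⁴ = 1.83×10⁻¹⁰ F.
C = (1/C₁ + 1/C₂)⁻¹ = 2.13×10⁻¹¹ F.

C ≈ 21.3 pF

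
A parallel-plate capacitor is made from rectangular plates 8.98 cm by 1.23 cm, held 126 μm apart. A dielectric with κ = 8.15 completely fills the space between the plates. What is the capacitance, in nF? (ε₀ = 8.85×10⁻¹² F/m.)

0.632 nF

A = 8.98 × 1.23 cm² = 1.10×10⁻³ m².
C = κε₀A/d = 8.15 × 8.85×10⁻¹² × 1.10×10⁻³ / 1.26×10⁻⁴ = 6.32×10⁻¹⁰ F.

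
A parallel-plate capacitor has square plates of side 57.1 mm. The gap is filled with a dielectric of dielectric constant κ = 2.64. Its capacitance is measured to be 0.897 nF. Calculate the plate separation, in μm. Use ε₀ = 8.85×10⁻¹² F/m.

d ≈ 84.9 μm

A = (57.1 mm)² = 3.26×10⁻³ m².
d = κε₀A/C = 2.64 × 8.85×10⁻¹² × 3.26×10⁻³ / 8.97×10⁻¹⁰ = 8.49×10⁻⁵ m.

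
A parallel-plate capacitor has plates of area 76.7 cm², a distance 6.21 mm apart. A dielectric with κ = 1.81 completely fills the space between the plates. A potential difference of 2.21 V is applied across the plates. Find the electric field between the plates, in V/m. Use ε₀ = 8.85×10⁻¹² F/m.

E ≈ 356 V/m

E = V/d = 2.21 / 6.21×10⁻³ = 3.56×10² V/m.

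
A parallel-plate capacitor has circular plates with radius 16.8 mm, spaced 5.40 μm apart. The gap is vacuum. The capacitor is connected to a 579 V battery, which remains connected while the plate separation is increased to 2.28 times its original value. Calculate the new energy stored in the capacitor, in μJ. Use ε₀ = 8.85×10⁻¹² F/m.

U ≈ 107 μJ

A = π(16.8 mm)² = 8.87×10⁻⁴ m².
Initially C₁ = ε₀A/d = 8.85×10⁻¹² × 8.87×10⁻⁴ / 5.40×10⁻⁶ = 1.45×10⁻⁹ F.
U₁ = 2.44×10⁻⁴ J.
Battery connected ⇒ V is held fixed. C₂ = 0.439 C₁ and U = ½CV², so U₂/U₁ = C₂/C₁ = 0.439.
U₂ = 0.439 × 2.44×10⁻⁴ = 1.07×10⁻⁴ J.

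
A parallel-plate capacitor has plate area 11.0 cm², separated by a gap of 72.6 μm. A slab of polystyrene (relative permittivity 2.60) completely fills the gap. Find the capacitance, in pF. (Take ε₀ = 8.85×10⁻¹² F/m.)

C ≈ 349 pF

A = 11.0 cm² = 1.10×10⁻³ m².
C = κε₀A/d = 2.60 × 8.85×10⁻¹² × 1.10×10⁻³ / 7.26×10⁻⁵ = 3.49×10⁻¹⁰ F.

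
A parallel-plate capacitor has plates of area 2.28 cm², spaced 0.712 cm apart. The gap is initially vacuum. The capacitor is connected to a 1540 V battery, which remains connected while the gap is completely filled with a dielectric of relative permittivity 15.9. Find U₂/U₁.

Battery connected ⇒ V is held fixed.
C₂ = 15.9 C₁ and U = ½CV², so U₂/U₁ = C₂/C₁ = 15.9.

U₂/U₁ ≈ 15.9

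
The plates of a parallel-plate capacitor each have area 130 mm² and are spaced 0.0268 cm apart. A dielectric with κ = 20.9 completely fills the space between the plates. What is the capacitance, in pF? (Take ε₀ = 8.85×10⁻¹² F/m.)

89.7 pF

A = 130 mm² = 1.30×10⁻⁴ m².
C = κε₀A/d = 20.9 × 8.85×10⁻¹² × 1.30×10⁻⁴ / 2.68×10⁻⁴ = 8.97×10⁻¹¹ F.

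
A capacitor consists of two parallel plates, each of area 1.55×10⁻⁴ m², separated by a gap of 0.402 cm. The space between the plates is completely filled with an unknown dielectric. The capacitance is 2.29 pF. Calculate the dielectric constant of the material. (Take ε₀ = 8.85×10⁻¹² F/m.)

κ ≈ 6.71

κ = Cd/(ε₀A) = 2.29×10⁻¹² × 4.02×10⁻³ / (8.85×10⁻¹² × 1.55×10⁻⁴) = 6.71.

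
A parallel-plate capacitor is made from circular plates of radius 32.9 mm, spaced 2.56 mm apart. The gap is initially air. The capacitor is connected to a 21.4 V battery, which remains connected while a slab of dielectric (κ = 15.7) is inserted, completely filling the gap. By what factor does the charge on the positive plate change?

Battery connected ⇒ V is held fixed.
C₂ = 15.7 C₁ and Q = CV, so Q₂/Q₁ = C₂/C₁ = 15.7.

Q₂/Q₁ ≈ 15.7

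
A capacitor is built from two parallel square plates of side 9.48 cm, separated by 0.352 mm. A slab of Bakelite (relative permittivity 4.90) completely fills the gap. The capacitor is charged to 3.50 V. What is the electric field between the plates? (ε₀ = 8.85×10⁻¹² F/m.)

E ≈ 9.94 V/mm

E = V/d = 3.50 / 3.52×10⁻⁴ = 9.94×10³ V/m.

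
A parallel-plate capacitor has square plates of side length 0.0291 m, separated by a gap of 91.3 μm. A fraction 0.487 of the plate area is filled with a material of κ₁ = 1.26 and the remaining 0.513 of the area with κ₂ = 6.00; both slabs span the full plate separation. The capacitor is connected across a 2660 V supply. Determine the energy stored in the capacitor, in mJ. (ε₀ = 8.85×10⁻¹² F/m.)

A = (0.0291 m)² = 8.47×10⁻⁴ m².
Side-by-side slabs ⇒ two capacitors in parallel, each spanning the full gap.
C₁ = κ₁ε₀A₁/d = 1.26 × 8.85×10⁻¹² × 4.12×10⁻⁴ / 9.13×10⁻⁵ = 5.04×10⁻¹¹ F.
C₂ = κ₂ε₀A₂/d = 6.00 × 8.85×10⁻¹² × 4.34×10⁻⁴ / 9.13×10⁻⁵ = 2.53×10⁻¹⁰ F.
C = C₁ + C₂ = 3.03×10⁻¹⁰ F.
U = ½CV² = ½ × 3.03×10⁻¹⁰ × (2660)² = 1.07×10⁻³ J.

U ≈ 1.07 mJ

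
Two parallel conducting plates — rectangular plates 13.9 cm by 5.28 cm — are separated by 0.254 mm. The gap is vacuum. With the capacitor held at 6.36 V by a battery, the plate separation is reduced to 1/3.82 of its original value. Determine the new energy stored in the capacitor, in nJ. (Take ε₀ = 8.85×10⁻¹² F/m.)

19.8 nJ

A = 13.9 × 5.28 cm² = 7.34×10⁻³ m².
Initially C₁ = ε₀A/d = 8.85×10⁻¹² × 7.34×10⁻³ / 2.54×10⁻⁴ = 2.56×10⁻¹⁰ F.
U₁ = 5.17×10⁻⁹ J.
Battery connected ⇒ V is held fixed. C₂ = 3.82 C₁ and U = ½CV², so U₂/U₁ = C₂/C₁ = 3.82.
U₂ = 3.82 × 5.17×10⁻⁹ = 1.98×10⁻⁸ J.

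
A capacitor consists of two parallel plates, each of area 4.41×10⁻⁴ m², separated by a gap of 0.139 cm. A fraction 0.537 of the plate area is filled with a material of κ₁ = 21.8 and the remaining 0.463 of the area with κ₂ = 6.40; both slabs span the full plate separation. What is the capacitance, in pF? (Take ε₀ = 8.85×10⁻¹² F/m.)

C ≈ 41.2 pF

Side-by-side slabs ⇒ two capacitors in parallel, each spanning the full gap.
C₁ = κ₁ε₀A₁/d = 21.8 × 8.85×10⁻¹² × 2.37×10⁻⁴ / 1.39×10⁻³ = 3.29×10⁻¹¹ F.
C₂ = κ₂ε₀A₂/d = 6.40 × 8.85×10⁻¹² × 2.04×10⁻⁴ / 1.39×10⁻³ = 8.32×10⁻¹² F.
C = C₁ + C₂ = 4.12×10⁻¹¹ F.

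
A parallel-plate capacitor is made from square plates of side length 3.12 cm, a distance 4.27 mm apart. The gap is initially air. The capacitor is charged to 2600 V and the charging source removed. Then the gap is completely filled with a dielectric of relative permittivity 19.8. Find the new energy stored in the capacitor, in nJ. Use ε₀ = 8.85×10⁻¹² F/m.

A = (3.12 cm)² = 9.73×10⁻⁴ m².
Initially C₁ = ε₀A/d = 8.85×10⁻¹² × 9.73×10⁻⁴ / 4.27×10⁻³ = 2.02×10⁻¹² F.
U₁ = 6.82×10⁻⁶ J.
Isolated ⇒ Q is held fixed. C₂ = 19.8 C₁ and U = Q²/(2C), so U₂/U₁ = C₁/C₂ = 0.0505.
U₂ = 0.0505 × 6.82×10⁻⁶ = 3.44×10⁻⁷ J.

344 nJ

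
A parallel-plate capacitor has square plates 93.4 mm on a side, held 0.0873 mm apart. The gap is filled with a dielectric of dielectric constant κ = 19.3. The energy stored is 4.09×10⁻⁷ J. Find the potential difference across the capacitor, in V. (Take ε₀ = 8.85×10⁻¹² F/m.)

6.92 V

A = (93.4 mm)² = 8.72×10⁻³ m².
C = κε₀A/d = 19.3 × 8.85×10⁻¹² × 8.72×10⁻³ / 8.73×10⁻⁵ = 1.71×10⁻⁸ F.
V = √(2U/C) = √(2 × 4.09×10⁻⁷ / 1.71×10⁻⁸) = 6.92 V.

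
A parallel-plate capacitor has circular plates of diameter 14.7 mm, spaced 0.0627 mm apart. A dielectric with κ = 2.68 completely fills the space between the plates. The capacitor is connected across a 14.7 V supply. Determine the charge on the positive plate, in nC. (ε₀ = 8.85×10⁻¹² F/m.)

A = π(14.7/2 mm)² = 1.70×10⁻⁴ m².
C = κε₀A/d = 2.68 × 8.85×10⁻¹² × 1.70×10⁻⁴ / 6.27×10⁻⁵ = 6.42×10⁻¹¹ F.
Q = CV = 6.42×10⁻¹¹ × 14.7 = 9.44×10⁻¹⁰ C.

0.944 nC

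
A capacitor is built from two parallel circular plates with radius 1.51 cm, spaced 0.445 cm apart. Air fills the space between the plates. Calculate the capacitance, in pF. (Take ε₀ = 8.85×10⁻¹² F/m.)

1.42 pF

A = π(1.51 cm)² = 7.16×10⁻⁴ m².
C = ε₀A/d = 8.85×10⁻¹² × 7.16×10⁻⁴ / 4.45×10⁻³ = 1.42×10⁻¹² F.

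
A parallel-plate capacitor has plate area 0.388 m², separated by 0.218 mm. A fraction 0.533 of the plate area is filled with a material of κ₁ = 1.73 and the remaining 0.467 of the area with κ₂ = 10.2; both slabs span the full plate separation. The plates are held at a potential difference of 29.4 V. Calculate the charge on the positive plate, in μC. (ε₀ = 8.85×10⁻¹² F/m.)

2.63 μC

Side-by-side slabs ⇒ two capacitors in parallel, each spanning the full gap.
C₁ = κ₁ε₀A₁/d = 1.73 × 8.85×10⁻¹² × 0.207 / 2.18×10⁻⁴ = 1.45×10⁻⁸ F.
C₂ = κ₂ε₀A₂/d = 10.2 × 8.85×10⁻¹² × 0.181 / 2.18×10⁻⁴ = 7.50×10⁻⁸ F.
C = C₁ + C₂ = 8.96×10⁻⁸ F.
Q = CV = 8.96×10⁻⁸ × 29.4 = 2.63×10⁻⁶ C.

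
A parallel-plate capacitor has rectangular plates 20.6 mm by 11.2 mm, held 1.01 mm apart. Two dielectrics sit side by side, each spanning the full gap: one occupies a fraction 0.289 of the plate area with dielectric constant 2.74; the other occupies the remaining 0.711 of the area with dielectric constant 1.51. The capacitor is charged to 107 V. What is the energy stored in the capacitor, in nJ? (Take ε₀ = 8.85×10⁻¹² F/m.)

A = 20.6 × 11.2 mm² = 2.31×10⁻⁴ m².
Side-by-side slabs ⇒ two capacitors in parallel, each spanning the full gap.
C₁ = κ₁ε₀A₁/d = 2.74 × 8.85×10⁻¹² × 6.67×10⁻⁵ / 1.01×10⁻³ = 1.60×10⁻¹² F.
C₂ = κ₂ε₀A₂/d = 1.51 × 8.85×10⁻¹² × 1.64×10⁻⁴ / 1.01×10⁻³ = 2.17×10⁻¹² F.
C = C₁ + C₂ = 3.77×10⁻¹² F.
U = ½CV² = ½ × 3.77×10⁻¹² × (107)² = 2.16×10⁻⁸ J.

21.6 nJ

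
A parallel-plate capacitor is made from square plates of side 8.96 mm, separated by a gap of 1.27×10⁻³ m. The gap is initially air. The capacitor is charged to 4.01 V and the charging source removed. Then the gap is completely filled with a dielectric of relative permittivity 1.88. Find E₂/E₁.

Isolated ⇒ Q is held fixed.
V₂ = Q/C₂ = V₁/1.88; E = V/d, so E₂/E₁ = (V₂/V₁)(d₁/d₂) = 0.532.

0.532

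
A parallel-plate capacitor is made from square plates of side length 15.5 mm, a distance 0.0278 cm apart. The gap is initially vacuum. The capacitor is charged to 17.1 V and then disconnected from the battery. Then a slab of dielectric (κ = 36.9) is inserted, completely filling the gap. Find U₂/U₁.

U₂/U₁ ≈ 0.0271

Isolated ⇒ Q is held fixed.
C₂ = 36.9 C₁ and U = Q²/(2C), so U₂/U₁ = C₁/C₂ = 0.0271.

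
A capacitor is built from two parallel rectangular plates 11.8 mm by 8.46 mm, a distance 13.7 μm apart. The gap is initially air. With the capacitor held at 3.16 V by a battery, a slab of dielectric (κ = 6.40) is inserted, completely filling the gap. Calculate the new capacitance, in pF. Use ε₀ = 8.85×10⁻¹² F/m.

A = 11.8 × 8.46 mm² = 9.98×10⁻⁵ m².
Initially C₁ = ε₀A/d = 8.85×10⁻¹² × 9.98×10⁻⁵ / 1.37×10⁻⁵ = 6.45×10⁻¹¹ F.
C = κε₀A/d scales with κ, so C₂/C₁ = κ = 6.40.
C₂ = 6.40 × 6.45×10⁻¹¹ = 4.13×10⁻¹⁰ F.

C ≈ 413 pF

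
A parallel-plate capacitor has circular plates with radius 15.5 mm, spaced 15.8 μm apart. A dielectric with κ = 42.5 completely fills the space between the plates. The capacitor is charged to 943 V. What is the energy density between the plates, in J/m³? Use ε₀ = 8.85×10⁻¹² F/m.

E = V/d = 943 / 1.58×10⁻⁵ = 5.97×10⁷ V/m.
u = ½κε₀E² = ½ × 42.5 × 8.85×10⁻¹² × (5.97×10⁷)² = 6.70×10⁵ J/m³.

u ≈ 6.70×10⁵ J/m³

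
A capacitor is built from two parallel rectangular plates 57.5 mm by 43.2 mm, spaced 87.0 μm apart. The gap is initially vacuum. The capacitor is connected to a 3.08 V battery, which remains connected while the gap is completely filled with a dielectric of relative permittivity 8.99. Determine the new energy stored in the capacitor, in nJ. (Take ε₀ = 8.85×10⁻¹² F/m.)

A = 57.5 × 43.2 mm² = 2.48×10⁻³ m².
Initially C₁ = ε₀A/d = 8.85×10⁻¹² × 2.48×10⁻³ / 8.70×10⁻⁵ = 2.53×10⁻¹⁰ F.
U₁ = 1.20×10⁻⁹ J.
Battery connected ⇒ V is held fixed. C₂ = 8.99 C₁ and U = ½CV², so U₂/U₁ = C₂/C₁ = 8.99.
U₂ = 8.99 × 1.20×10⁻⁹ = 1.08×10⁻⁸ J.

10.8 nJ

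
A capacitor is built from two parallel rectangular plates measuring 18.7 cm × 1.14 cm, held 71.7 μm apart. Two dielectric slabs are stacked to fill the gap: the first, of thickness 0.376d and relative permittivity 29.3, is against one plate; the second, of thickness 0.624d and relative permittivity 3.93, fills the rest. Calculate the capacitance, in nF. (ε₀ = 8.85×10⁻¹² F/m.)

1.53 nF

A = 18.7 × 1.14 cm² = 2.13×10⁻³ m².
Stacked slabs ⇒ two capacitors in series, each with the full plate area.
C₁ = κ₁ε₀A/d₁ = 29.3 × 8.85×10⁻¹² × 2.13×10⁻³ / 2.70×10⁻⁵ = 2.05×10⁻⁸ F.
C₂ = κ₂ε₀A/d₂ = 3.93 × 8.85×10⁻¹² × 2.13×10⁻³ / 4.47×10⁻⁵ = 1.66×10⁻⁹ F.
C = (1/C₁ + 1/C₂)⁻¹ = 1.53×10⁻⁹ F.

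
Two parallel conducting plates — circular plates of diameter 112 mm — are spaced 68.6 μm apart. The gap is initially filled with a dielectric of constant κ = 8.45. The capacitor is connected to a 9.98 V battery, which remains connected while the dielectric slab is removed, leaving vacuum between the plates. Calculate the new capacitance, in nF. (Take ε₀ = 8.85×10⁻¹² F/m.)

1.27 nF

A = π(112/2 mm)² = 9.85×10⁻³ m².
Initially C₁ = κε₀A/d = 8.45 × 8.85×10⁻¹² × 9.85×10⁻³ / 6.86×10⁻⁵ = 1.07×10⁻⁸ F.
C = κε₀A/d scales with κ, so C₂/C₁ = 1/κ = 1/8.45 = 0.118.
C₂ = 0.118 × 1.07×10⁻⁸ = 1.27×10⁻⁹ F.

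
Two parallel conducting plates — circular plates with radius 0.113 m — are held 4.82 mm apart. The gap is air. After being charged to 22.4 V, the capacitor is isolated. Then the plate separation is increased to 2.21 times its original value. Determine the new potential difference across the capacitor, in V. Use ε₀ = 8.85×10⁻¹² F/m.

A = π(0.113 m)² = 4.01×10⁻² m².
Initially C₁ = ε₀A/d = 8.85×10⁻¹² × 4.01×10⁻² / 4.82×10⁻³ = 7.37×10⁻¹¹ F.
V₁ = 22.4 V.
Isolated ⇒ Q is held fixed. C₂ = 0.452 C₁ and V = Q/C, so V₂/V₁ = C₁/C₂ = 2.21.
V₂ = 2.21 × 22.4 = 49.5 V.

V ≈ 49.5 V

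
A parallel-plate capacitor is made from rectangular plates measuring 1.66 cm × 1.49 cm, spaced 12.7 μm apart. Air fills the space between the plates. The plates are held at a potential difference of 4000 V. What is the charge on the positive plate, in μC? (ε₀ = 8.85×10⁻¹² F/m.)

Q ≈ 0.689 μC

A = 1.66 × 1.49 cm² = 2.47×10⁻⁴ m².
C = ε₀A/d = 8.85×10⁻¹² × 2.47×10⁻⁴ / 1.27×10⁻⁵ = 1.72×10⁻¹⁰ F.
Q = CV = 1.72×10⁻¹⁰ × 4000 = 6.89×10⁻⁷ C.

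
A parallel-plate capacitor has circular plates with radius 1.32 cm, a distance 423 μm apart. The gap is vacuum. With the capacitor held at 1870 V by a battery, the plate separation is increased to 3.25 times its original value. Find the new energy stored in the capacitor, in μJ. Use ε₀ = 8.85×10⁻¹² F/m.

6.16 μJ

A = π(1.32 cm)² = 5.47×10⁻⁴ m².
Initially C₁ = ε₀A/d = 8.85×10⁻¹² × 5.47×10⁻⁴ / 4.23×10⁻⁴ = 1.15×10⁻¹¹ F.
U₁ = 2.00×10⁻⁵ J.
Battery connected ⇒ V is held fixed. C₂ = 0.308 C₁ and U = ½CV², so U₂/U₁ = C₂/C₁ = 0.308.
U₂ = 0.308 × 2.00×10⁻⁵ = 6.16×10⁻⁶ J.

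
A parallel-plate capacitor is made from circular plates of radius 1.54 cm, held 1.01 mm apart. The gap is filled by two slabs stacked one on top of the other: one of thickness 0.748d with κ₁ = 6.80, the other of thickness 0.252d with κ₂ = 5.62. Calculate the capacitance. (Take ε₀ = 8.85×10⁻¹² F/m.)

A = π(1.54 cm)² = 7.45×10⁻⁴ m².
Stacked slabs ⇒ two capacitors in series, each with the full plate area.
C₁ = κ₁ε₀A/d₁ = 6.80 × 8.85×10⁻¹² × 7.45×10⁻⁴ / 7.55×10⁻⁴ = 5.93×10⁻¹¹ F.
C₂ = κ₂ε₀A/d₂ = 5.62 × 8.85×10⁻¹² × 7.45×10⁻⁴ / 2.55×10⁻⁴ = 1.46×10⁻¹⁰ F.
C = (1/C₁ + 1/C₂)⁻¹ = 4.22×10⁻¹¹ F.

42.2 pF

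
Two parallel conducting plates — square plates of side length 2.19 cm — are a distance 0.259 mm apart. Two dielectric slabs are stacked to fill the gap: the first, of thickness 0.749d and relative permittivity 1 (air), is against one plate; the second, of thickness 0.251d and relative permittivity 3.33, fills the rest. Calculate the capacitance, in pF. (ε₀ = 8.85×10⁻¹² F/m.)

A = (2.19 cm)² = 4.80×10⁻⁴ m².
Stacked slabs ⇒ two capacitors in series, each with the full plate area.
C₁ = κ₁ε₀A/d₁ = 1.00 × 8.85×10⁻¹² × 4.80×10⁻⁴ / 1.94×10⁻⁴ = 2.19×10⁻¹¹ F.
C₂ = κ₂ε₀A/d₂ = 3.33 × 8.85×10⁻¹² × 4.80×10⁻⁴ / 6.50×10⁻⁵ = 2.17×10⁻¹⁰ F.
C = (1/C₁ + 1/C₂)⁻¹ = 1.99×10⁻¹¹ F.

C ≈ 19.9 pF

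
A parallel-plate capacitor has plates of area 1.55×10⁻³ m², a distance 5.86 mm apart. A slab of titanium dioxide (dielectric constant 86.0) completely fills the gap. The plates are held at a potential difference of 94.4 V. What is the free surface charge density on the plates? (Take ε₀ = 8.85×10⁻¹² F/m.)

σ ≈ 1.23 nC/cm²

C = κε₀A/d = 86.0 × 8.85×10⁻¹² × 1.55×10⁻³ / 5.86×10⁻³ = 2.01×10⁻¹⁰ F.
σ = Q/A = CV/A = 2.01×10⁻¹⁰ × 94.4 / 1.55×10⁻³ = 1.23×10⁻⁵ C/m².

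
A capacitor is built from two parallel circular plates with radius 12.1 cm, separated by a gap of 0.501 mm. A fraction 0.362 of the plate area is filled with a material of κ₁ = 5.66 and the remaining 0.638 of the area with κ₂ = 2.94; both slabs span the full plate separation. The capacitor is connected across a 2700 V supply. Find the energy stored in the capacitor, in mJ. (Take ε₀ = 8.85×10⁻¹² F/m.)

A = π(12.1 cm)² = 4.60×10⁻² m².
Side-by-side slabs ⇒ two capacitors in parallel, each spanning the full gap.
C₁ = κ₁ε₀A₁/d = 5.66 × 8.85×10⁻¹² × 1.67×10⁻² / 5.01×10⁻⁴ = 1.66×10⁻⁹ F.
C₂ = κ₂ε₀A₂/d = 2.94 × 8.85×10⁻¹² × 2.93×10⁻² / 5.01×10⁻⁴ = 1.52×10⁻⁹ F.
C = C₁ + C₂ = 3.19×10⁻⁹ F.
U = ½CV² = ½ × 3.19×10⁻⁹ × (2700)² = 1.16×10⁻² J.

11.6 mJ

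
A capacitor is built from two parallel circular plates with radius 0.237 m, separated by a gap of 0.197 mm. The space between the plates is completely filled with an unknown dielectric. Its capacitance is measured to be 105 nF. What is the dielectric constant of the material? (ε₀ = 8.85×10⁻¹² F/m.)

A = π(0.237 m)² = 0.176 m².
κ = Cd/(ε₀A) = 1.05×10⁻⁷ × 1.97×10⁻⁴ / (8.85×10⁻¹² × 0.176) = 13.2.

13.2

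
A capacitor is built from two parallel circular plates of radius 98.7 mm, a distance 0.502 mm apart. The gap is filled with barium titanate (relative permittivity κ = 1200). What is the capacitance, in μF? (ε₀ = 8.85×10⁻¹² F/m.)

A = π(98.7 mm)² = 3.06×10⁻² m².
C = κε₀A/d = 1200 × 8.85×10⁻¹² × 3.06×10⁻² / 5.02×10⁻⁴ = 6.47×10⁻⁷ F.

0.647 μF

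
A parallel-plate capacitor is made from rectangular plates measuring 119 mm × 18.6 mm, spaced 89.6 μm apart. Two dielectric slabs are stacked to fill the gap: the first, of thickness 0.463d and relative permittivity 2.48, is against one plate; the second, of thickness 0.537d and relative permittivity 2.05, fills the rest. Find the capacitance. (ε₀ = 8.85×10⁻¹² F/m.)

A = 119 × 18.6 mm² = 2.21×10⁻³ m².
Stacked slabs ⇒ two capacitors in series, each with the full plate area.
C₁ = κ₁ε₀A/d₁ = 2.48 × 8.85×10⁻¹² × 2.21×10⁻³ / 4.15×10⁻⁵ = 1.17×10⁻⁹ F.
C₂ = κ₂ε₀A/d₂ = 2.05 × 8.85×10⁻¹² × 2.21×10⁻³ / 4.81×10⁻⁵ = 8.35×10⁻¹⁰ F.
C = (1/C₁ + 1/C₂)⁻¹ = 4.87×10⁻¹⁰ F.

C ≈ 487 pF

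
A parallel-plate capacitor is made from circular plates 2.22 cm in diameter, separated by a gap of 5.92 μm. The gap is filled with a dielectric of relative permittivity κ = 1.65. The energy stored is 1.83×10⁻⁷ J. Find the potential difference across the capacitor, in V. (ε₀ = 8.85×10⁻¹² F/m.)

V ≈ 19.6 V

A = π(2.22/2 cm)² = 3.87×10⁻⁴ m².
C = κε₀A/d = 1.65 × 8.85×10⁻¹² × 3.87×10⁻⁴ / 5.92×10⁻⁶ = 9.55×10⁻¹⁰ F.
V = √(2U/C) = √(2 × 1.83×10⁻⁷ / 9.55×10⁻¹⁰) = 19.6 V.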